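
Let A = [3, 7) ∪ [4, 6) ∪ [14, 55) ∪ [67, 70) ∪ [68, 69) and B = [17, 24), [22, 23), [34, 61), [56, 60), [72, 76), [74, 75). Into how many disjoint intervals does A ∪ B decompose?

4

A, merged: [3, 7), [14, 55), [67, 70).
B, merged: [17, 24), [34, 61), [72, 76).
A ∪ B = [3, 7), [14, 61), [67, 70), [72, 76).
That is 4 disjoint pieces.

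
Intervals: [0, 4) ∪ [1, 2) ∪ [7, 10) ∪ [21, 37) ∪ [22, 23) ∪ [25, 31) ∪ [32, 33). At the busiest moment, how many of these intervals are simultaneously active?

2

Sweep endpoints in order; track running count of active intervals.
Peak of 2 reached at 1.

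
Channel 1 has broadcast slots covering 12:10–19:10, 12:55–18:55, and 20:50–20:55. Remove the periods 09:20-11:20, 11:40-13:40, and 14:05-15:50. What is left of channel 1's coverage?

First set merges to 12:10-19:10, 20:50-20:55.
12:10-19:10 minus B → 13:40-14:05, 15:50-19:10.
20:50-20:55: no B overlap → unchanged.

13:40-14:05, 15:50-19:10, 20:50-20:55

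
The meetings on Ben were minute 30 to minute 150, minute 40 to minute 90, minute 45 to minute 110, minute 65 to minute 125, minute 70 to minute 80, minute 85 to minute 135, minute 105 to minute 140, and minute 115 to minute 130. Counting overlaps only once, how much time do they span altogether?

Merged: minute 30 to minute 150.
Length: 120 minutes.

120 minutes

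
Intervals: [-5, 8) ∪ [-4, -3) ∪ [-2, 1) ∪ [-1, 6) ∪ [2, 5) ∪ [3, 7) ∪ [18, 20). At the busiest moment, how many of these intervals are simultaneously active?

Sweep endpoints in order; track running count of active intervals.
Peak of 4 reached at 3.

4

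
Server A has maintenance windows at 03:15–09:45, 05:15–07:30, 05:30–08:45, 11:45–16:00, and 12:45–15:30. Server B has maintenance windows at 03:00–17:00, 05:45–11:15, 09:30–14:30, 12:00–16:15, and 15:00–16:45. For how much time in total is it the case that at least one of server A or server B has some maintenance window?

A, merged: 03:15–09:45, 11:45–16:00.
B, merged: 03:00–17:00.
A ∪ B = 03:00–17:00.
Total: 14 h.

14 h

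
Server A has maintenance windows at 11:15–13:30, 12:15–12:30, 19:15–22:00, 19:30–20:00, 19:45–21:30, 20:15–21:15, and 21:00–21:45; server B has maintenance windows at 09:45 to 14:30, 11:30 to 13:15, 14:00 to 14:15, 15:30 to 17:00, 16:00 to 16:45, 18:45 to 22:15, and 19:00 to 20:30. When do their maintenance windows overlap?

First set merges to 11:15-13:30, 19:15-22:00.
Second set merges to 09:45-14:30, 15:30-17:00, 18:45-22:15.
11:15-13:30 overlaps B on 11:15-13:30.
19:15-22:00 overlaps B on 19:15-22:00.

11:15-13:30, 19:15-22:00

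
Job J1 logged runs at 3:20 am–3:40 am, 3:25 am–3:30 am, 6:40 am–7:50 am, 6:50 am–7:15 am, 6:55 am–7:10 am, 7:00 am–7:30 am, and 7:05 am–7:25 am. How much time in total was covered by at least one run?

Merged: 3:20 am-3:40 am, 6:40 am-7:50 am.
Lengths: 20 min + 1 h 10 min = 1 h 30 min.

1 h 30 min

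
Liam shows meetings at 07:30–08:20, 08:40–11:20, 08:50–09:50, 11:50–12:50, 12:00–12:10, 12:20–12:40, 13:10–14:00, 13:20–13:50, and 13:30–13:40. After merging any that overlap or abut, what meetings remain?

08:40–11:20 is disjoint → start new block.
08:50–09:50 overlaps/touches 08:40–11:20 → extend to 08:40–11:20.
11:50–12:50 is disjoint → start new block.
12:00–12:10 overlaps/touches 11:50–12:50 → extend to 11:50–12:50.
12:20–12:40 overlaps/touches 11:50–12:50 → extend to 11:50–12:50.
13:10–14:00 is disjoint → start new block.
13:20–13:50 overlaps/touches 13:10–14:00 → extend to 13:10–14:00.
13:30–13:40 overlaps/touches 13:10–14:00 → extend to 13:10–14:00.

07:30–08:20, 08:40–11:20, 11:50–12:50, 13:10–14:00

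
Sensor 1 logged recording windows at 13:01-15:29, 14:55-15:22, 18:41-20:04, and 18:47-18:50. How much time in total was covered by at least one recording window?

Merged: 13:01-15:29, 18:41-20:04.
Lengths: 2 h 28 min + 1 h 23 min = 3 h 51 min.

3 h 51 min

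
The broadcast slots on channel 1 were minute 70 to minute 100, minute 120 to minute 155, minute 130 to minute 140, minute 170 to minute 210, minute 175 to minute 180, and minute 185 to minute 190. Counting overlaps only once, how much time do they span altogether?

105 minutes

Merged: minute 70 to minute 100, minute 120 to minute 155, minute 170 to minute 210.
Lengths: 30 minutes + 35 minutes + 40 minutes = 105 minutes.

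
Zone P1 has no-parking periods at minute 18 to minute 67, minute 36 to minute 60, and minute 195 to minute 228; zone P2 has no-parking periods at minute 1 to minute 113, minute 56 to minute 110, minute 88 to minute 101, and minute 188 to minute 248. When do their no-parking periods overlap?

minute 18 to minute 67, minute 195 to minute 228

A, merged: minute 18 to minute 67, minute 195 to minute 228.
B, merged: minute 1 to minute 113, minute 188 to minute 248.
minute 18 to minute 67 meets the second set on minute 18 to minute 67.
minute 195 to minute 228 meets the second set on minute 195 to minute 228.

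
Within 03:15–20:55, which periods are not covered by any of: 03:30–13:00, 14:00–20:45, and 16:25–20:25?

After merging, the occupied span is 03:30–13:00, 14:00–20:45.
Complement within 03:15–20:55: 03:15–03:30, 13:00–14:00, 20:45–20:55.

03:15–03:30, 13:00–14:00, 20:45–20:55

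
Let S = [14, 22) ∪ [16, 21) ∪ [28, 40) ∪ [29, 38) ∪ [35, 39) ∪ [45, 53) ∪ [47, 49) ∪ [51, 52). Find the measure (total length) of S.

28

Merged: [14, 22), [28, 40), [45, 53).
Lengths: 8 + 12 + 8 = 28.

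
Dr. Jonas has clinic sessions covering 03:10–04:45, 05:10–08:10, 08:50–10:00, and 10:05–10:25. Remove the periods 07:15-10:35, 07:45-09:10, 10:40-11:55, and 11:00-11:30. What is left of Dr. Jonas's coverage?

03:10-04:45, 05:10-07:15

Second set merges to 07:15-10:35, 10:40-11:55.
03:10-04:45: no B overlap → unchanged.
05:10-08:10 minus B → 05:10-07:15.
08:50-10:00: fully covered by B → removed.
10:05-10:25: fully covered by B → removed.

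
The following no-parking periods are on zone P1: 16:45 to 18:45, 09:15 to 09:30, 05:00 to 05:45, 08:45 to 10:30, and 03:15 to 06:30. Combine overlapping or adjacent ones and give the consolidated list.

Sort by start: 03:15–06:30, 05:00–05:45, 08:45–10:30, 09:15–09:30, 16:45–18:45.
05:00–05:45 overlaps/touches 03:15–06:30 → extend to 03:15–06:30.
08:45–10:30 is disjoint → start new block.
09:15–09:30 overlaps/touches 08:45–10:30 → extend to 08:45–10:30.
16:45–18:45 is disjoint → start new block.

03:15–06:30, 08:45–10:30, 16:45–18:45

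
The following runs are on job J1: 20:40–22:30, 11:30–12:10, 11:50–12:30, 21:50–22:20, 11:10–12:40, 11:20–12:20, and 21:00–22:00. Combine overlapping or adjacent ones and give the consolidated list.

Sort by start: 11:10-12:40, 11:20-12:20, 11:30-12:10, 11:50-12:30, 20:40-22:30, 21:00-22:00, 21:50-22:20.
11:20-12:20 overlaps/touches 11:10-12:40 → extend to 11:10-12:40.
11:30-12:10 overlaps/touches 11:10-12:40 → extend to 11:10-12:40.
11:50-12:30 overlaps/touches 11:10-12:40 → extend to 11:10-12:40.
20:40-22:30 is disjoint → start new block.
21:00-22:00 overlaps/touches 20:40-22:30 → extend to 20:40-22:30.
21:50-22:20 overlaps/touches 20:40-22:30 → extend to 20:40-22:30.

11:10-12:40, 20:40-22:30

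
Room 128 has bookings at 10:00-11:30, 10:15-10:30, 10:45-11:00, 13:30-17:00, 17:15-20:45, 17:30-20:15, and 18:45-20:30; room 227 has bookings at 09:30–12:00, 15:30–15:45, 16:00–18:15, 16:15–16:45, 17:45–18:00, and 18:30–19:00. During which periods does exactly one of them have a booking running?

09:30–10:00, 11:30–12:00, 13:30–15:30, 15:45–16:00, 17:00–17:15, 18:15–18:30, 19:00–20:45

First set merges to 10:00–11:30, 13:30–17:00, 17:15–20:45.
Second set merges to 09:30–12:00, 15:30–15:45, 16:00–18:15, 18:30–19:00.
A but not B: 13:30–15:30, 15:45–16:00, 18:15–18:30, 19:00–20:45.
B but not A: 09:30–10:00, 11:30–12:00, 17:00–17:15.
Combining gives A △ B.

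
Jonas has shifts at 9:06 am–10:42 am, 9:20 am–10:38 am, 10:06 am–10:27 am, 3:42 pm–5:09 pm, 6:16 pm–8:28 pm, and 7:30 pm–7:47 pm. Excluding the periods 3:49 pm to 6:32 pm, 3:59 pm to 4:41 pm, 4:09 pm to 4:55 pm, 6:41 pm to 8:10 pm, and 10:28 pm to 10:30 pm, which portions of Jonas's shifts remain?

9:06 am-10:42 am, 3:42 pm-3:49 pm, 6:32 pm-6:41 pm, 8:10 pm-8:28 pm

Merge the first list: 9:06 am-10:42 am, 3:42 pm-5:09 pm, 6:16 pm-8:28 pm.
Merge the second list: 3:49 pm-6:32 pm, 6:41 pm-8:10 pm, 10:28 pm-10:30 pm.
9:06 am-10:42 am is untouched.
3:42 pm-5:09 pm with B removed leaves 3:42 pm-3:49 pm.
6:16 pm-8:28 pm with B removed leaves 6:32 pm-6:41 pm, 8:10 pm-8:28 pm.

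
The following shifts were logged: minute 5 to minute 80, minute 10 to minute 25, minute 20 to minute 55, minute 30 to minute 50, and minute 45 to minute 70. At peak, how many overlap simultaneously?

Walk the sorted start/end points keeping a running depth.
The depth first hits 4 at minute 45.

4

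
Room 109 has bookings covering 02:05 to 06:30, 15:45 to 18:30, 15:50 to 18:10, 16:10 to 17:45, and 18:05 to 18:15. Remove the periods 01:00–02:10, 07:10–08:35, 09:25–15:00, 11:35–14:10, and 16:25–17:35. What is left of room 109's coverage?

Merge the first list: 02:05-06:30, 15:45-18:30.
Merge the second list: 01:00-02:10, 07:10-08:35, 09:25-15:00, 16:25-17:35.
02:05-06:30 with B removed leaves 02:10-06:30.
15:45-18:30 with B removed leaves 15:45-16:25, 17:35-18:30.

02:10-06:30, 15:45-16:25, 17:35-18:30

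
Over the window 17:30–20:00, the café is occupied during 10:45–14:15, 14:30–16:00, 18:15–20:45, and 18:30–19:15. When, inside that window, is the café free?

17:30–18:15

The merged coverage is 10:45–14:15, 14:30–16:00, 18:15–20:45.
Uncovered inside 17:30–20:00: 17:30–18:15.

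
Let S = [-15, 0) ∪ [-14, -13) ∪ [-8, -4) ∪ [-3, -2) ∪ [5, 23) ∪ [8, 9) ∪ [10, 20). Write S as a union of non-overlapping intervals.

[-15, 0) ∪ [5, 23)

[-14, -13) overlaps/touches [-15, 0) → extend to [-15, 0).
[-8, -4) overlaps/touches [-15, 0) → extend to [-15, 0).
[-3, -2) overlaps/touches [-15, 0) → extend to [-15, 0).
[5, 23) is disjoint → start new block.
[8, 9) overlaps/touches [5, 23) → extend to [5, 23).
[10, 20) overlaps/touches [5, 23) → extend to [5, 23).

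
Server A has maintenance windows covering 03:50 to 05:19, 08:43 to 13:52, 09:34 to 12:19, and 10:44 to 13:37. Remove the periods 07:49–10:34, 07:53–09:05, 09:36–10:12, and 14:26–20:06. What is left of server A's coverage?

Merge the first list: 03:50–05:19, 08:43–13:52.
Merge the second list: 07:49–10:34, 14:26–20:06.
03:50–05:19: no B overlap → unchanged.
08:43–13:52 minus B → 10:34–13:52.

03:50–05:19, 10:34–13:52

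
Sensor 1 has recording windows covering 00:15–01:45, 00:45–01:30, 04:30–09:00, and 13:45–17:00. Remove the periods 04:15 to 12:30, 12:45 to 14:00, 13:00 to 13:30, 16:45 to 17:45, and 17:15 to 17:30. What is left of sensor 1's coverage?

First set merges to 00:15–01:45, 04:30–09:00, 13:45–17:00.
Second set merges to 04:15–12:30, 12:45–14:00, 16:45–17:45.
00:15–01:45: nothing removed.
04:30–09:00: entirely removed.
13:45–17:00 \ B = 14:00–16:45.

00:15–01:45, 14:00–16:45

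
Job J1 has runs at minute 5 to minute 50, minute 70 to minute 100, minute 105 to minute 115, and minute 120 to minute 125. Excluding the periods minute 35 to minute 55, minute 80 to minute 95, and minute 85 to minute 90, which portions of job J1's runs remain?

minute 5 to minute 35, minute 70 to minute 80, minute 95 to minute 100, minute 105 to minute 115, minute 120 to minute 125

Merge the second list: minute 35 to minute 55, minute 80 to minute 95.
minute 5 to minute 50 minus B → minute 5 to minute 35.
minute 70 to minute 100 minus B → minute 70 to minute 80, minute 95 to minute 100.
minute 105 to minute 115: no B overlap → unchanged.
minute 120 to minute 125: no B overlap → unchanged.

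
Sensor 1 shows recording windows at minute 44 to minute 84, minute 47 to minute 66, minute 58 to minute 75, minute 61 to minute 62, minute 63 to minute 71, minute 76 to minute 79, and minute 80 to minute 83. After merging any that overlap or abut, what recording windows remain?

minute 47 to minute 66 overlaps/touches minute 44 to minute 84 → extend to minute 44 to minute 84.
minute 58 to minute 75 overlaps/touches minute 44 to minute 84 → extend to minute 44 to minute 84.
minute 61 to minute 62 overlaps/touches minute 44 to minute 84 → extend to minute 44 to minute 84.
minute 63 to minute 71 overlaps/touches minute 44 to minute 84 → extend to minute 44 to minute 84.
minute 76 to minute 79 overlaps/touches minute 44 to minute 84 → extend to minute 44 to minute 84.
minute 80 to minute 83 overlaps/touches minute 44 to minute 84 → extend to minute 44 to minute 84.

minute 44 to minute 84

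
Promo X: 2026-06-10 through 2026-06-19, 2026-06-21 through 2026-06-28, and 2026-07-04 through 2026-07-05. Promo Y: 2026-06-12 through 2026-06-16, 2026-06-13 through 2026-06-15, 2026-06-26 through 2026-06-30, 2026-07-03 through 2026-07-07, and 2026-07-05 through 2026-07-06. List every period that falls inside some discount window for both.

B, merged: 2026-06-12 through 2026-06-16, 2026-06-26 through 2026-06-30, 2026-07-03 through 2026-07-07.
2026-06-10 through 2026-06-19 overlaps B on 2026-06-12 through 2026-06-16.
2026-06-21 through 2026-06-28 overlaps B on 2026-06-26 through 2026-06-28.
2026-07-04 through 2026-07-05 overlaps B on 2026-07-04 through 2026-07-05.

2026-06-12 through 2026-06-16, 2026-06-26 through 2026-06-28, 2026-07-04 through 2026-07-05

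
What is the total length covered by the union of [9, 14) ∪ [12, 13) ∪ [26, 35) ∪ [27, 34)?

14

Merged: [9, 14), [26, 35).
Lengths: 5 + 9 = 14.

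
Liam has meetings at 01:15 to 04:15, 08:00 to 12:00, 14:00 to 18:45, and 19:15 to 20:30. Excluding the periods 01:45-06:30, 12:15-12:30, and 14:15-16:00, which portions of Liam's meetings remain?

01:15-04:15 \ B = 01:15-01:45.
08:00-12:00: nothing removed.
14:00-18:45 \ B = 14:00-14:15, 16:00-18:45.
19:15-20:30: nothing removed.

01:15-01:45, 08:00-12:00, 14:00-14:15, 16:00-18:45, 19:15-20:30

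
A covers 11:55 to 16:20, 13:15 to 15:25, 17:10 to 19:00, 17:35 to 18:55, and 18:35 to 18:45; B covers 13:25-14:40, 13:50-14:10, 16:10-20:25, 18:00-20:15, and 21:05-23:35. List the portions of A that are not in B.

11:55-13:25, 14:40-16:10

A, merged: 11:55-16:20, 17:10-19:00.
B, merged: 13:25-14:40, 16:10-20:25, 21:05-23:35.
11:55-16:20 with B removed leaves 11:55-13:25, 14:40-16:10.
17:10-19:00 lies entirely inside B → drops out.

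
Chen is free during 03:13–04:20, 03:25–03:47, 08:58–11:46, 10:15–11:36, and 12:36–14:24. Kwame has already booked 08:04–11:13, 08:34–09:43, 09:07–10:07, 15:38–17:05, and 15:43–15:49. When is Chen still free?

03:13–04:20, 11:13–11:46, 12:36–14:24

Merge the first list: 03:13–04:20, 08:58–11:46, 12:36–14:24.
Merge the second list: 08:04–11:13, 15:38–17:05.
03:13–04:20: nothing removed.
08:58–11:46 \ B = 11:13–11:46.
12:36–14:24: nothing removed.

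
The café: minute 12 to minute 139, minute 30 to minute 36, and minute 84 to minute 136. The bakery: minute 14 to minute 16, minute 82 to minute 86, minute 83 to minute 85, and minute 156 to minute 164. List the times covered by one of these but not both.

minute 12 to minute 14, minute 16 to minute 82, minute 86 to minute 139, minute 156 to minute 164

Merge the first list: minute 12 to minute 139.
Merge the second list: minute 14 to minute 16, minute 82 to minute 86, minute 156 to minute 164.
Only in the first: minute 12 to minute 14, minute 16 to minute 82, minute 86 to minute 139.
Only in the second: minute 156 to minute 164.
Together these are the periods covered by exactly one.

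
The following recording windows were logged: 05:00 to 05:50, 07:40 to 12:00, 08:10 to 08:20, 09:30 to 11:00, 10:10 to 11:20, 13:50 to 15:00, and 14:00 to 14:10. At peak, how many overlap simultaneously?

At 10:10, 3 of the intervals are simultaneously active.
No point has more.

3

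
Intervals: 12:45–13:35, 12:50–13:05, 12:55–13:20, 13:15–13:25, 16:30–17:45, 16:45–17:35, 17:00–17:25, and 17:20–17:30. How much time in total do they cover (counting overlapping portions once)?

Merged: 12:45–13:35, 16:30–17:45.
Lengths: 50 min + 1 h 15 min = 2 h 5 min.

2 h 5 min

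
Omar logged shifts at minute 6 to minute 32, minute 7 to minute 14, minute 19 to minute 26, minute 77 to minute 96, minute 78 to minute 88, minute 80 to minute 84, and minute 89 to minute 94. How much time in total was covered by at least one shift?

Merged: minute 6 to minute 32, minute 77 to minute 96.
Lengths: 26 minutes + 19 minutes = 45 minutes.

45 minutes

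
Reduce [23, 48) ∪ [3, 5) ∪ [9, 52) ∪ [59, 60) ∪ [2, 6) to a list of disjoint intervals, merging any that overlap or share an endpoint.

[2, 6) ∪ [9, 52) ∪ [59, 60)

Sort by start: [2, 6), [3, 5), [9, 52), [23, 48), [59, 60).
[3, 5) overlaps/touches [2, 6) → extend to [2, 6).
[9, 52) is disjoint → start new block.
[23, 48) overlaps/touches [9, 52) → extend to [9, 52).
[59, 60) is disjoint → start new block.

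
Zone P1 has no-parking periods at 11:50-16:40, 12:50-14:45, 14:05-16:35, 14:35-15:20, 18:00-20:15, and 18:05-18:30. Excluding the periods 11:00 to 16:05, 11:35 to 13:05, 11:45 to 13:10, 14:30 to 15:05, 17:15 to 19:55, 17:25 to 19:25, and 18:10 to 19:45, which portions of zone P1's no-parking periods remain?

16:05–16:40, 19:55–20:15

A, merged: 11:50–16:40, 18:00–20:15.
B, merged: 11:00–16:05, 17:15–19:55.
11:50–16:40 minus B → 16:05–16:40.
18:00–20:15 minus B → 19:55–20:15.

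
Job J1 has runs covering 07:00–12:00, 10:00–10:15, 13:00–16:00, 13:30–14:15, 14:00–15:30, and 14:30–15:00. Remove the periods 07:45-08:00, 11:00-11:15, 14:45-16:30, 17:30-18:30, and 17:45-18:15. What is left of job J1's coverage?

07:00–07:45, 08:00–11:00, 11:15–12:00, 13:00–14:45

First set merges to 07:00–12:00, 13:00–16:00.
Second set merges to 07:45–08:00, 11:00–11:15, 14:45–16:30, 17:30–18:30.
07:00–12:00 \ B = 07:00–07:45, 08:00–11:00, 11:15–12:00.
13:00–16:00 \ B = 13:00–14:45.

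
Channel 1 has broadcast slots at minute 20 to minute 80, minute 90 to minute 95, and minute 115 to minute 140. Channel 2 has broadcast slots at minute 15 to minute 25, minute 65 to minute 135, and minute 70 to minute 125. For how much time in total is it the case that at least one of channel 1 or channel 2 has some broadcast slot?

Merge the second list: minute 15 to minute 25, minute 65 to minute 135.
A ∪ B = minute 15 to minute 140.
Total: 125 minutes.

125 minutes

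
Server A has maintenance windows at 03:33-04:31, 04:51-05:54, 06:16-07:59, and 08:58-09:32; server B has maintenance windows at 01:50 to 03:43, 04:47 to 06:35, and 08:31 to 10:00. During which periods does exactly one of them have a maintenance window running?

A \ B = 03:43-04:31, 06:35-07:59.
B \ A = 01:50-03:33, 04:47-04:51, 05:54-06:16, 08:31-08:58, 09:32-10:00.
Union of the two gives the symmetric difference.

01:50-03:33, 03:43-04:31, 04:47-04:51, 05:54-06:16, 06:35-07:59, 08:31-08:58, 09:32-10:00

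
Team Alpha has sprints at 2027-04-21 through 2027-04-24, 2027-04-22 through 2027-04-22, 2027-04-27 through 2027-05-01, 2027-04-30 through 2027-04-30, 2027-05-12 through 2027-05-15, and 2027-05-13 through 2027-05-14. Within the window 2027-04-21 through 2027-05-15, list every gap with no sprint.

2027-04-25 through 2027-04-26, 2027-05-02 through 2027-05-11

Covered (merged): 2027-04-21 through 2027-04-24, 2027-04-27 through 2027-05-01, 2027-05-12 through 2027-05-15.
Gaps within 2027-04-21 through 2027-05-15: 2027-04-25 through 2027-04-26, 2027-05-02 through 2027-05-11.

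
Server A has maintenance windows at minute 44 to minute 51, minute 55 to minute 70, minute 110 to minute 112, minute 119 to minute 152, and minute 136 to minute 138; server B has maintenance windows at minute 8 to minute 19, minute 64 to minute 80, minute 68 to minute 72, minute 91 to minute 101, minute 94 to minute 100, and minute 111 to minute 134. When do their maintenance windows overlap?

minute 64 to minute 70, minute 111 to minute 112, minute 119 to minute 134

A, merged: minute 44 to minute 51, minute 55 to minute 70, minute 110 to minute 112, minute 119 to minute 152.
B, merged: minute 8 to minute 19, minute 64 to minute 80, minute 91 to minute 101, minute 111 to minute 134.
minute 44 to minute 51 meets no B interval.
minute 55 to minute 70 ∩ B → minute 64 to minute 70.
minute 110 to minute 112 ∩ B → minute 111 to minute 112.
minute 119 to minute 152 ∩ B → minute 119 to minute 134.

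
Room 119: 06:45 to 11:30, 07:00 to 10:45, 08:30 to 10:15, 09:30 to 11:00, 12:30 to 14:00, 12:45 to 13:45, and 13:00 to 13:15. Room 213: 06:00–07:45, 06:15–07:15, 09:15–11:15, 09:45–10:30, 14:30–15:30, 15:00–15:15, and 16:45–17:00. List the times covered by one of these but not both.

First set merges to 06:45–11:30, 12:30–14:00.
Second set merges to 06:00–07:45, 09:15–11:15, 14:30–15:30, 16:45–17:00.
A but not B: 07:45–09:15, 11:15–11:30, 12:30–14:00.
B but not A: 06:00–06:45, 14:30–15:30, 16:45–17:00.
Combining gives A △ B.

06:00–06:45, 07:45–09:15, 11:15–11:30, 12:30–14:00, 14:30–15:30, 16:45–17:00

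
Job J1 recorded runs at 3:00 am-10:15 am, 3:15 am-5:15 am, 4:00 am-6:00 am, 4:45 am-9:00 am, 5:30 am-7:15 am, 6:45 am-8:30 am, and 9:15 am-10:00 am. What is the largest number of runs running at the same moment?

Sweep endpoints in order; track running count of active intervals.
Peak of 4 reached at 4:45 am.

4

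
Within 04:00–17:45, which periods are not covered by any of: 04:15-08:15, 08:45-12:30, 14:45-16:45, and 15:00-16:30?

The merged coverage is 04:15-08:15, 08:45-12:30, 14:45-16:45.
Gaps within 04:00-17:45: 04:00-04:15, 08:15-08:45, 12:30-14:45, 16:45-17:45.

04:00-04:15, 08:15-08:45, 12:30-14:45, 16:45-17:45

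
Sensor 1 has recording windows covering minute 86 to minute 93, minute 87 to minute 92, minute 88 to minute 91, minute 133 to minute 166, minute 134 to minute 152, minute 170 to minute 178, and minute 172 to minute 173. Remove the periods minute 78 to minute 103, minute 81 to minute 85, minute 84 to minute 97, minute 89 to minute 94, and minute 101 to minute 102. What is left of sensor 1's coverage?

A, merged: minute 86 to minute 93, minute 133 to minute 166, minute 170 to minute 178.
B, merged: minute 78 to minute 103.
minute 86 to minute 93 lies entirely inside B → drops out.
minute 133 to minute 166 is untouched.
minute 170 to minute 178 is untouched.

minute 133 to minute 166, minute 170 to minute 178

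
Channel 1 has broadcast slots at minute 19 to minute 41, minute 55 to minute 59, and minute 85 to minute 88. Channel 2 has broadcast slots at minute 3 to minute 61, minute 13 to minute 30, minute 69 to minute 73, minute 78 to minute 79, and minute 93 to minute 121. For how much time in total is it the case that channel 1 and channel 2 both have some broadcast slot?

Merge the second list: minute 3 to minute 61, minute 69 to minute 73, minute 78 to minute 79, minute 93 to minute 121.
A ∩ B = minute 19 to minute 41, minute 55 to minute 59.
Total: 22 minutes + 4 minutes = 26 minutes.

26 minutes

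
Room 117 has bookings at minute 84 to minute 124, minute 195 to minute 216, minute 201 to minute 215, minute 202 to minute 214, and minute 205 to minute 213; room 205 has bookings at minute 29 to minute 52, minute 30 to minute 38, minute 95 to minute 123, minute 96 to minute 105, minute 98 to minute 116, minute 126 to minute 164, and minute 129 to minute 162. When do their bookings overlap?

First set merges to minute 84 to minute 124, minute 195 to minute 216.
Second set merges to minute 29 to minute 52, minute 95 to minute 123, minute 126 to minute 164.
minute 84 to minute 124 ∩ B → minute 95 to minute 123.
minute 195 to minute 216 meets no B interval.

minute 95 to minute 123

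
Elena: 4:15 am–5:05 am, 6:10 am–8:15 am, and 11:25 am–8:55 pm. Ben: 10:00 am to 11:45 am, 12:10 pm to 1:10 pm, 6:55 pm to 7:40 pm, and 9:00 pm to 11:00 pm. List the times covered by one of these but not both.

A \ B = 4:15 am–5:05 am, 6:10 am–8:15 am, 11:45 am–12:10 pm, 1:10 pm–6:55 pm, 7:40 pm–8:55 pm.
B \ A = 10:00 am–11:25 am, 9:00 pm–11:00 pm.
Union of the two gives the symmetric difference.

4:15 am–5:05 am, 6:10 am–8:15 am, 10:00 am–11:25 am, 11:45 am–12:10 pm, 1:10 pm–6:55 pm, 7:40 pm–8:55 pm, 9:00 pm–11:00 pm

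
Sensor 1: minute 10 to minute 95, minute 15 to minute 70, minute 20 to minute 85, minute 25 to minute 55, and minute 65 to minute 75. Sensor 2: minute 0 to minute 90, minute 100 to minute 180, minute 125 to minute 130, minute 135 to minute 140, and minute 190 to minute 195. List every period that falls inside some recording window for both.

First set merges to minute 10 to minute 95.
Second set merges to minute 0 to minute 90, minute 100 to minute 180, minute 190 to minute 195.
minute 10 to minute 95 ∩ B → minute 10 to minute 90.

minute 10 to minute 90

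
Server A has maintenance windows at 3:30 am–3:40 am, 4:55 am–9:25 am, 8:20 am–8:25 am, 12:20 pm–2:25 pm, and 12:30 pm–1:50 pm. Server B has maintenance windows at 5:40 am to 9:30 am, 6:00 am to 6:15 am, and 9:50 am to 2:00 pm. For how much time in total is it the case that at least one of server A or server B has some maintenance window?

9 h 20 min

Merge the first list: 3:30 am–3:40 am, 4:55 am–9:25 am, 12:20 pm–2:25 pm.
Merge the second list: 5:40 am–9:30 am, 9:50 am–2:00 pm.
A ∪ B = 3:30 am–3:40 am, 4:55 am–9:30 am, 9:50 am–2:25 pm.
Total: 10 min + 4 h 35 min + 4 h 35 min = 9 h 20 min.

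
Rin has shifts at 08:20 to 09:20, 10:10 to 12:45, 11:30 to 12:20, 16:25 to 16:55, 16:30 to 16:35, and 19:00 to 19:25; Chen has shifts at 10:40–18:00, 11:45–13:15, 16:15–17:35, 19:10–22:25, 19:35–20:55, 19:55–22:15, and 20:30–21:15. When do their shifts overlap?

A, merged: 08:20–09:20, 10:10–12:45, 16:25–16:55, 19:00–19:25.
B, merged: 10:40–18:00, 19:10–22:25.
08:20–09:20: no overlap with the second set.
10:10–12:45 meets the second set on 10:40–12:45.
16:25–16:55 meets the second set on 16:25–16:55.
19:00–19:25 meets the second set on 19:10–19:25.

10:40–12:45, 16:25–16:55, 19:10–19:25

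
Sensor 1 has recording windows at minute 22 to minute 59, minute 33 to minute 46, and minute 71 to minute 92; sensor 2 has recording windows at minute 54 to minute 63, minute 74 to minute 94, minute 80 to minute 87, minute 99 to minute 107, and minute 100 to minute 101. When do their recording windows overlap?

First set merges to minute 22 to minute 59, minute 71 to minute 92.
Second set merges to minute 54 to minute 63, minute 74 to minute 94, minute 99 to minute 107.
minute 22 to minute 59 overlaps B on minute 54 to minute 59.
minute 71 to minute 92 overlaps B on minute 74 to minute 92.

minute 54 to minute 59, minute 74 to minute 92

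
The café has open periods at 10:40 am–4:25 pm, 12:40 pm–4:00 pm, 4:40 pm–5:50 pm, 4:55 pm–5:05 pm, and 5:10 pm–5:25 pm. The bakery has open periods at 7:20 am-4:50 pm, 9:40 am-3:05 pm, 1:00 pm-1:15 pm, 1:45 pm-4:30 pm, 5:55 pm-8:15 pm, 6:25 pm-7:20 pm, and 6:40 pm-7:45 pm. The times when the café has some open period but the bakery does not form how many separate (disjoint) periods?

First set merges to 10:40 am–4:25 pm, 4:40 pm–5:50 pm.
Second set merges to 7:20 am–4:50 pm, 5:55 pm–8:15 pm.
A \ B = 4:50 pm–5:50 pm.
That is 1 disjoint piece.

1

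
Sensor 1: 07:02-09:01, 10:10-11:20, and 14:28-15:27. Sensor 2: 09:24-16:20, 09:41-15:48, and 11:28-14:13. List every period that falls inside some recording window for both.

10:10–11:20, 14:28–15:27

Merge the second list: 09:24–16:20.
07:02–09:01 falls entirely outside B.
10:10–11:20 overlaps B on 10:10–11:20.
14:28–15:27 overlaps B on 14:28–15:27.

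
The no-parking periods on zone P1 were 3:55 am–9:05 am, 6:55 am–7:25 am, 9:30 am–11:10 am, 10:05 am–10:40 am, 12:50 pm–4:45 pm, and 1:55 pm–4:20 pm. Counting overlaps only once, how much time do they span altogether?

10 h 45 min

Merged: 3:55 am–9:05 am, 9:30 am–11:10 am, 12:50 pm–4:45 pm.
Lengths: 5 h 10 min + 1 h 40 min + 3 h 55 min = 10 h 45 min.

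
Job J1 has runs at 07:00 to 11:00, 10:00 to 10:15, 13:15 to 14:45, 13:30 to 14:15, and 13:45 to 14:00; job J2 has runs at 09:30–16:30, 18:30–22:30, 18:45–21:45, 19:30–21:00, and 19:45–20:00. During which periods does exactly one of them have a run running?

07:00–09:30, 11:00–13:15, 14:45–16:30, 18:30–22:30

Merge the first list: 07:00–11:00, 13:15–14:45.
Merge the second list: 09:30–16:30, 18:30–22:30.
A \ B = 07:00–09:30.
B \ A = 11:00–13:15, 14:45–16:30, 18:30–22:30.
Union of the two gives the symmetric difference.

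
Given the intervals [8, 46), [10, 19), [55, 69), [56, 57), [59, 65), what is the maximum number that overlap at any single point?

2

At 10, 2 of the intervals are simultaneously active.
No point has more.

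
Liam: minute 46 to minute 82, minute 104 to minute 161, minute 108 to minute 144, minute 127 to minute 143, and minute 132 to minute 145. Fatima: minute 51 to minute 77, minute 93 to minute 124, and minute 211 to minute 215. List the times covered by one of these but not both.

minute 46 to minute 51, minute 77 to minute 82, minute 93 to minute 104, minute 124 to minute 161, minute 211 to minute 215

First set merges to minute 46 to minute 82, minute 104 to minute 161.
A but not B: minute 46 to minute 51, minute 77 to minute 82, minute 124 to minute 161.
B but not A: minute 93 to minute 104, minute 211 to minute 215.
Combining gives A △ B.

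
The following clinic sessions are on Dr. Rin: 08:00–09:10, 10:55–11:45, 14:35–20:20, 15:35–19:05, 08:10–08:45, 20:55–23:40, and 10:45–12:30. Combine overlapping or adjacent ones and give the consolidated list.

08:00–09:10, 10:45–12:30, 14:35–20:20, 20:55–23:40

Sort by start: 08:00–09:10, 08:10–08:45, 10:45–12:30, 10:55–11:45, 14:35–20:20, 15:35–19:05, 20:55–23:40.
08:10–08:45 overlaps/touches 08:00–09:10 → extend to 08:00–09:10.
10:45–12:30 is disjoint → start new block.
10:55–11:45 overlaps/touches 10:45–12:30 → extend to 10:45–12:30.
14:35–20:20 is disjoint → start new block.
15:35–19:05 overlaps/touches 14:35–20:20 → extend to 14:35–20:20.
20:55–23:40 is disjoint → start new block.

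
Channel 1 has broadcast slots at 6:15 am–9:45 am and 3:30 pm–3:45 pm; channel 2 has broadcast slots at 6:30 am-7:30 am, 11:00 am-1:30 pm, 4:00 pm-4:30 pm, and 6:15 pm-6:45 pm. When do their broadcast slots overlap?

6:15 am-9:45 am overlaps B on 6:30 am-7:30 am.
3:30 pm-3:45 pm falls entirely outside B.

6:30 am-7:30 am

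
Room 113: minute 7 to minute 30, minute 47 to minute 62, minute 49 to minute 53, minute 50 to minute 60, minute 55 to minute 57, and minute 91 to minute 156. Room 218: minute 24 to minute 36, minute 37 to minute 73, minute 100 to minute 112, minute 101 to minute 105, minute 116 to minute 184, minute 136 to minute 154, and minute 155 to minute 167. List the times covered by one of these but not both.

A, merged: minute 7 to minute 30, minute 47 to minute 62, minute 91 to minute 156.
B, merged: minute 24 to minute 36, minute 37 to minute 73, minute 100 to minute 112, minute 116 to minute 184.
A but not B: minute 7 to minute 24, minute 91 to minute 100, minute 112 to minute 116.
B but not A: minute 30 to minute 36, minute 37 to minute 47, minute 62 to minute 73, minute 156 to minute 184.
Combining gives A △ B.

minute 7 to minute 24, minute 30 to minute 36, minute 37 to minute 47, minute 62 to minute 73, minute 91 to minute 100, minute 112 to minute 116, minute 156 to minute 184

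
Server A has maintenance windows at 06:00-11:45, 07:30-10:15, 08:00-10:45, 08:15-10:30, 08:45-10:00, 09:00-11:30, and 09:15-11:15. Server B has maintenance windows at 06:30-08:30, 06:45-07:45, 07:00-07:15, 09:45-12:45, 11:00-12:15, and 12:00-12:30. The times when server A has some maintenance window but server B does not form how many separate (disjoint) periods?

2

First set merges to 06:00–11:45.
Second set merges to 06:30–08:30, 09:45–12:45.
A \ B = 06:00–06:30, 08:30–09:45.
That is 2 disjoint pieces.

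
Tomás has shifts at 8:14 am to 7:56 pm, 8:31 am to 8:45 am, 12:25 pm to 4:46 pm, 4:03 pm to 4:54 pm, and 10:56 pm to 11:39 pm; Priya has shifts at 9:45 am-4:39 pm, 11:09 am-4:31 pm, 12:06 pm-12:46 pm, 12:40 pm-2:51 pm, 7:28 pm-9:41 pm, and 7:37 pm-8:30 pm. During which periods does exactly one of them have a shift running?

8:14 am-9:45 am, 4:39 pm-7:28 pm, 7:56 pm-9:41 pm, 10:56 pm-11:39 pm

Merge the first list: 8:14 am-7:56 pm, 10:56 pm-11:39 pm.
Merge the second list: 9:45 am-4:39 pm, 7:28 pm-9:41 pm.
A \ B = 8:14 am-9:45 am, 4:39 pm-7:28 pm, 10:56 pm-11:39 pm.
B \ A = 7:56 pm-9:41 pm.
Union of the two gives the symmetric difference.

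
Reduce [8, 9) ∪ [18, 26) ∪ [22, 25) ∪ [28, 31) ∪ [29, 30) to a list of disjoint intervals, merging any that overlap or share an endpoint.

[8, 9) ∪ [18, 26) ∪ [28, 31)

[18, 26) is disjoint → start new block.
[22, 25) overlaps/touches [18, 26) → extend to [18, 26).
[28, 31) is disjoint → start new block.
[29, 30) overlaps/touches [28, 31) → extend to [28, 31).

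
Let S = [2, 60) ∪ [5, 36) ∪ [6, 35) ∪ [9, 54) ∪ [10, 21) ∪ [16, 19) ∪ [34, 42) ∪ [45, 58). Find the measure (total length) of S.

58

Merged: [2, 60).
Length: 58.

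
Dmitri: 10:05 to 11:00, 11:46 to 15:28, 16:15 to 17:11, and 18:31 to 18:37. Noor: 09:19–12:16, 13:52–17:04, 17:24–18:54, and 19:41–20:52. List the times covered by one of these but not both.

09:19–10:05, 11:00–11:46, 12:16–13:52, 15:28–16:15, 17:04–17:11, 17:24–18:31, 18:37–18:54, 19:41–20:52

A but not B: 12:16–13:52, 17:04–17:11.
B but not A: 09:19–10:05, 11:00–11:46, 15:28–16:15, 17:24–18:31, 18:37–18:54, 19:41–20:52.
Combining gives A △ B.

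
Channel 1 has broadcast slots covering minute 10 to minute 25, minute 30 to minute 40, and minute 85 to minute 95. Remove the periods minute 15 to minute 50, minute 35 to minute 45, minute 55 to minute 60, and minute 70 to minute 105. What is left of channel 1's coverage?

Second set merges to minute 15 to minute 50, minute 55 to minute 60, minute 70 to minute 105.
minute 10 to minute 25 minus B → minute 10 to minute 15.
minute 30 to minute 40: fully covered by B → removed.
minute 85 to minute 95: fully covered by B → removed.

minute 10 to minute 15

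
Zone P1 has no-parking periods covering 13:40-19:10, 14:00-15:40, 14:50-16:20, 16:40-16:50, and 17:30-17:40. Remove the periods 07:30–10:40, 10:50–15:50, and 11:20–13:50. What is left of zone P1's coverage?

A, merged: 13:40–19:10.
B, merged: 07:30–10:40, 10:50–15:50.
13:40–19:10 \ B = 15:50–19:10.

15:50–19:10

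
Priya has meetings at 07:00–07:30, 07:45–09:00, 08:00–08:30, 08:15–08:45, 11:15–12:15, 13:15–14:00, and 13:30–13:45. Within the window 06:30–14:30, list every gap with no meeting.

The merged coverage is 07:00–07:30, 07:45–09:00, 11:15–12:15, 13:15–14:00.
Gaps within 06:30–14:30: 06:30–07:00, 07:30–07:45, 09:00–11:15, 12:15–13:15, 14:00–14:30.

06:30–07:00, 07:30–07:45, 09:00–11:15, 12:15–13:15, 14:00–14:30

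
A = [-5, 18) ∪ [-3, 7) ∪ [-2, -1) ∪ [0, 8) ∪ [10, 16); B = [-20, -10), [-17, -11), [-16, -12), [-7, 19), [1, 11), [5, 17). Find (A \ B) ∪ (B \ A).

Merge the first list: [-5, 18).
Merge the second list: [-20, -10), [-7, 19).
A but not B: none.
B but not A: [-20, -10), [-7, -5), [18, 19).
Combining gives A △ B.

[-20, -10) ∪ [-7, -5) ∪ [18, 19)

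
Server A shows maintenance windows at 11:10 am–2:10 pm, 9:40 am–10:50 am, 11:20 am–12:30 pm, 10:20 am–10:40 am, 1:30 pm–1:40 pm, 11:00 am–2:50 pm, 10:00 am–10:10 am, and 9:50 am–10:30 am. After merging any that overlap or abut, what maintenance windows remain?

9:40 am-10:50 am, 11:00 am-2:50 pm

Sort by start: 9:40 am-10:50 am, 9:50 am-10:30 am, 10:00 am-10:10 am, 10:20 am-10:40 am, 11:00 am-2:50 pm, 11:10 am-2:10 pm, 11:20 am-12:30 pm, 1:30 pm-1:40 pm.
9:50 am-10:30 am overlaps/touches 9:40 am-10:50 am → extend to 9:40 am-10:50 am.
10:00 am-10:10 am overlaps/touches 9:40 am-10:50 am → extend to 9:40 am-10:50 am.
10:20 am-10:40 am overlaps/touches 9:40 am-10:50 am → extend to 9:40 am-10:50 am.
11:00 am-2:50 pm is disjoint → start new block.
11:10 am-2:10 pm overlaps/touches 11:00 am-2:50 pm → extend to 11:00 am-2:50 pm.
11:20 am-12:30 pm overlaps/touches 11:00 am-2:50 pm → extend to 11:00 am-2:50 pm.
1:30 pm-1:40 pm overlaps/touches 11:00 am-2:50 pm → extend to 11:00 am-2:50 pm.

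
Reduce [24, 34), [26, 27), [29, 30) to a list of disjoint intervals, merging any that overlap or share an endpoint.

[24, 34)

[26, 27) overlaps/touches [24, 34) → extend to [24, 34).
[29, 30) overlaps/touches [24, 34) → extend to [24, 34).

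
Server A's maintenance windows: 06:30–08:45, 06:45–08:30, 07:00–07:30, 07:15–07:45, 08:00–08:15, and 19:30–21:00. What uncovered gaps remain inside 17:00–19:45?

The merged coverage is 06:30–08:45, 19:30–21:00.
Complement within 17:00–19:45: 17:00–19:30.

17:00–19:30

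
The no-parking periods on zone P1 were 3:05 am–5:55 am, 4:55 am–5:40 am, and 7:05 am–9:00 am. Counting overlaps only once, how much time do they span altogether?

4 h 45 min

Merged: 3:05 am–5:55 am, 7:05 am–9:00 am.
Lengths: 2 h 50 min + 1 h 55 min = 4 h 45 min.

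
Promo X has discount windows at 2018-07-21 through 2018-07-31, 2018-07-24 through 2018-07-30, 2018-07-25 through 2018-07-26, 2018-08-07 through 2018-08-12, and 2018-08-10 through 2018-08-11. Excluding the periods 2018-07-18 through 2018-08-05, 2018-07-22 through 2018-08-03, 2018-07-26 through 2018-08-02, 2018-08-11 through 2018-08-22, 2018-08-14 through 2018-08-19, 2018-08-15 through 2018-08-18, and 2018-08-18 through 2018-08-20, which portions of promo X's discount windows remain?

2018-08-07 through 2018-08-10

First set merges to 2018-07-21 through 2018-07-31, 2018-08-07 through 2018-08-12.
Second set merges to 2018-07-18 through 2018-08-05, 2018-08-11 through 2018-08-22.
2018-07-21 through 2018-07-31: fully covered by B → removed.
2018-08-07 through 2018-08-12 minus B → 2018-08-07 through 2018-08-10.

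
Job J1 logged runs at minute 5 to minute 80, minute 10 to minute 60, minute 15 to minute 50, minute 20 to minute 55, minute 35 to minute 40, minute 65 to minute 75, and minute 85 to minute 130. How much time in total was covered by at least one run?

120 minutes

Merged: minute 5 to minute 80, minute 85 to minute 130.
Lengths: 75 minutes + 45 minutes = 120 minutes.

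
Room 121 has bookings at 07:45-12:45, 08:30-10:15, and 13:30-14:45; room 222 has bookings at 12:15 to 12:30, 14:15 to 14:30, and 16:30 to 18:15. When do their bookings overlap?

First set merges to 07:45-12:45, 13:30-14:45.
07:45-12:45 ∩ B → 12:15-12:30.
13:30-14:45 ∩ B → 14:15-14:30.

12:15-12:30, 14:15-14:30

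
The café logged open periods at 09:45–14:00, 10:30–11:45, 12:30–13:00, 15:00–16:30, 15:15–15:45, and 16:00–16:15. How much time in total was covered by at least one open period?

5 h 45 min

Merged: 09:45–14:00, 15:00–16:30.
Lengths: 4 h 15 min + 1 h 30 min = 5 h 45 min.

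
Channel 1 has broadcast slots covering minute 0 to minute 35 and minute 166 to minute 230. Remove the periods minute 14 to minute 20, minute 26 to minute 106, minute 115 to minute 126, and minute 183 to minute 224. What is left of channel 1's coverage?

minute 0 to minute 14, minute 20 to minute 26, minute 166 to minute 183, minute 224 to minute 230

minute 0 to minute 35 with B removed leaves minute 0 to minute 14, minute 20 to minute 26.
minute 166 to minute 230 with B removed leaves minute 166 to minute 183, minute 224 to minute 230.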